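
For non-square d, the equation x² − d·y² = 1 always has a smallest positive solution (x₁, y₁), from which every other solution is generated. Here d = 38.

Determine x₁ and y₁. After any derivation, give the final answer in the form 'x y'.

[6; 6,12] for √38; ℓ=2 ⇒ convergent index 1
i=0: a=6 ⇒ p=6, q=1
i=1: a=6 ⇒ p=37, q=6
(x₁, y₁) = (37, 6);  37² − 38·6² = 1 ✓

37 6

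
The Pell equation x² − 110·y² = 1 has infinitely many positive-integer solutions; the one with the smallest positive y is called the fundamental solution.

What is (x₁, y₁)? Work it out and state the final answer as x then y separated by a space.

d=110: √d = [10; 2,20] (ℓ=2, even), read p_1/q_1
k=0  a_k=10  p_k/q_k = 10/1
k=1  a_k=2  p_k/q_k = 21/2
fundamental: x₁=21, y₁=2  (since 441 − 110·4 = 1)

21 2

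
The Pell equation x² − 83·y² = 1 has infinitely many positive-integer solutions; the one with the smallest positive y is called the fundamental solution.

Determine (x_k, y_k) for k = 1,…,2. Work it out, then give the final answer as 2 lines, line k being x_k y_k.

82 9
13447 1476

√83 → a₀=9, period (9,18); ℓ=2 even so k=1
k=0  a_k=9  p_k/q_k = 9/1
k=1  a_k=9  p_k/q_k = 82/9
fundamental: x₁=82, y₁=9  (since 6724 − 83·81 = 1)
n=2: (82,9)∘(82,9) = (82·82+83·9·9, 82·9+9·82) = (13447,1476)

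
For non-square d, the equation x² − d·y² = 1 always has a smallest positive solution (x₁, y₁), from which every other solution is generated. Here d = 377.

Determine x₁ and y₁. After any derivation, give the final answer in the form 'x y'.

d=377: √d = [19; 2,2,2,38] (ℓ=4, even), read p_3/q_3
i=0: a=19 ⇒ p=19, q=1
i=1: a=2 ⇒ p=39, q=2
i=2: a=2 ⇒ p=97, q=5
i=3: a=2 ⇒ p=233, q=12
(x₁, y₁) = (233, 12);  233² − 377·12² = 1 ✓

233 12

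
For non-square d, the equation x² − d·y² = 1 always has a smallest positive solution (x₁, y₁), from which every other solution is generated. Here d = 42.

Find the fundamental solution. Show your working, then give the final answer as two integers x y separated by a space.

13 2

√42 → a₀=6, period (2,12); ℓ=2 even so k=1
step 0: (6, 1)  from 6·(1,0) + (0,1)
step 1: (13, 2)  from 2·(6,1) + (1,0)
(x₁, y₁) = (13, 2);  13² − 42·2² = 1 ✓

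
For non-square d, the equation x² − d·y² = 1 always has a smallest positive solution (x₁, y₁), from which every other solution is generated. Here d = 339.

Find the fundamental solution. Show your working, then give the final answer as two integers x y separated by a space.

97970 5321

√339 = [18; 2,2,2,1,17,1,2,2,2,36, …], period ℓ=10 (even) → k=9
k=0  a_k=18  p_k/q_k = 18/1
k=1  a_k=2  p_k/q_k = 37/2
…
k=4  a_k=1  p_k/q_k = 313/17
…
k=6  a_k=1  p_k/q_k = 5855/318
k=7  a_k=2  p_k/q_k = 17252/937
k=8  a_k=2  p_k/q_k = 40359/2192
k=9  a_k=2  p_k/q_k = 97970/5321
fundamental: x₁=97970, y₁=5321  (since 9598120900 − 339·28313041 = 1)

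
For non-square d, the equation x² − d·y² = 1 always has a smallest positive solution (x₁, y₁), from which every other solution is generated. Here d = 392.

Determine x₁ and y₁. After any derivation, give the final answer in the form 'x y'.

[19; 1,3,1,38] for √392; ℓ=4 ⇒ convergent index 3
i=0: a=19 ⇒ p=19, q=1
i=1: a=1 ⇒ p=20, q=1
i=2: a=3 ⇒ p=79, q=4
i=3: a=1 ⇒ p=99, q=5
fundamental: x₁=99, y₁=5  (since 9801 − 392·25 = 1)

99 5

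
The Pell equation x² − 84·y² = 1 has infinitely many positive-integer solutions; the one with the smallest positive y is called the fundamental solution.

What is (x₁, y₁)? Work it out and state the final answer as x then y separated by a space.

55 6

d=84: √d = [9; 6,18] (ℓ=2, even), read p_1/q_1
k=0  a_k=9  p_k/q_k = 9/1
k=1  a_k=6  p_k/q_k = 55/6
→ (55, 6).  Check: 55²=3025, 84·6²=3024, difference 1.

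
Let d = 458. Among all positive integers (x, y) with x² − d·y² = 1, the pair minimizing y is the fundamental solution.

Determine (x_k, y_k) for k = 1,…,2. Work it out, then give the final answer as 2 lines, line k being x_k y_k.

22899 1070
1048728401 49003860

[21; 2,2,42] for √458; ℓ=3 ⇒ convergent index 5
step 0: (21, 1)  from 21·(1,0) + (0,1)
step 1: (43, 2)  from 2·(21,1) + (1,0)
step 2: (107, 5)  from 2·(43,2) + (21,1)
step 3: (4537, 212)  from 42·(107,5) + (43,2)
step 4: (9181, 429)  from 2·(4537,212) + (107,5)
step 5: (22899, 1070)  from 2·(9181,429) + (4537,212)
(x₁, y₁) = (22899, 1070);  22899² − 458·1070² = 1 ✓
k=2:  x_2 = 22899·22899+458·1070·1070 = 1048728401,  y_2 = 22899·1070+1070·22899 = 49003860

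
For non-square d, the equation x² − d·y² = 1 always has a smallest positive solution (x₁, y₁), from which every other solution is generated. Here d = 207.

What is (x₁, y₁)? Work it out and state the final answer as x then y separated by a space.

1151 80

√207 = [14; 2,1,1,2,1,1,2,28, …], period ℓ=8 (even) → k=7
k=0  a_k=14  p_k/q_k = 14/1
k=1  a_k=2  p_k/q_k = 29/2
…
k=4  a_k=2  p_k/q_k = 187/13
k=5  a_k=1  p_k/q_k = 259/18
k=6  a_k=1  p_k/q_k = 446/31
k=7  a_k=2  p_k/q_k = 1151/80
fundamental: x₁=1151, y₁=80  (since 1324801 − 207·6400 = 1)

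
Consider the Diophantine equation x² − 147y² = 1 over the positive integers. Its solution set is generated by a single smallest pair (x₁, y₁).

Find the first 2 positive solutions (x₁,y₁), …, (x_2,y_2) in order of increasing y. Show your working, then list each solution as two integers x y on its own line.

√147 → a₀=12, period (8,24); ℓ=2 even so k=1
i=0: a=12 ⇒ p=12, q=1
i=1: a=8 ⇒ p=97, q=8
fundamental: x₁=97, y₁=8  (since 9409 − 147·64 = 1)
k=2:  x_2 = 97·97+147·8·8 = 18817,  y_2 = 97·8+8·97 = 1552

97 8
18817 1552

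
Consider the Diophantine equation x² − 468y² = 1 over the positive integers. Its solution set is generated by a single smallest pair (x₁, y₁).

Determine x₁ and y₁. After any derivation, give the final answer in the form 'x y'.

649 30

d=468: √d = [21; 1,1,1,2,1,1,1,42] (ℓ=8, even), read p_7/q_7
a_0=21:  p_0=21·1+0=21,  q_0=21·0+1=1
a_1=1:  p_1=1·21+1=22,  q_1=1·1+0=1
a_2=1:  p_2=1·22+21=43,  q_2=1·1+1=2
…
a_4=2:  p_4=2·65+43=173,  q_4=2·3+2=8
a_5=1:  p_5=1·173+65=238,  q_5=1·8+3=11
a_6=1:  p_6=1·238+173=411,  q_6=1·11+8=19
a_7=1:  p_7=1·411+238=649,  q_7=1·19+11=30
(x₁, y₁) = (649, 30);  649² − 468·30² = 1 ✓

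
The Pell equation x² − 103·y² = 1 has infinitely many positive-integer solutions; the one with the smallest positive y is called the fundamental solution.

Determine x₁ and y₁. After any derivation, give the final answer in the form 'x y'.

√103 = [10; 6,1,2,1,1,9,1,1,2,1,6,20, …], period ℓ=12 (even) → k=11
a_0=10:  p_0=10·1+0=10,  q_0=10·0+1=1
…
a_6=9:  p_6=9·477+274=4567,  q_6=9·47+27=450
…
a_10=1:  p_10=1·24266+9611=33877,  q_10=1·2391+947=3338
a_11=6:  p_11=6·33877+24266=227528,  q_11=6·3338+2391=22419
→ (227528, 22419).  Check: 227528²=51768990784, 103·22419²=51768990783, difference 1.

227528 22419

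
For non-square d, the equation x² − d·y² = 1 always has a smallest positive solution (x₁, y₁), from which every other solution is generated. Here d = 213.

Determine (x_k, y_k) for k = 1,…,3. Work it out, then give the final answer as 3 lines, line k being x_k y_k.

√213 → a₀=14, period (1,1,2,6,1,8,1,6,2,1,1,28); ℓ=12 even so k=11
a_0=14:  p_0=14·1+0=14,  q_0=14·0+1=1
…
a_2=1:  p_2=1·15+14=29,  q_2=1·1+1=2
…
a_7=1:  p_7=1·4787+540=5327,  q_7=1·328+37=365
a_8=6:  p_8=6·5327+4787=36749,  q_8=6·365+328=2518
…
a_10=1:  p_10=1·78825+36749=115574,  q_10=1·5401+2518=7919
a_11=1:  p_11=1·115574+78825=194399,  q_11=1·7919+5401=13320
fundamental: x₁=194399, y₁=13320  (since 37790971201 − 213·177422400 = 1)
n=2: (194399,13320)∘(194399,13320) = (194399·194399+213·13320·13320, 194399·13320+13320·194399) = (75581942401,5178789360)
n=3: (75581942401,5178789360)∘(194399,13320) = (194399·75581942401+213·13320·5178789360, 194399·5178789360+13320·75581942401) = (29386108041429599,2013502945575960)

194399 13320
75581942401 5178789360
29386108041429599 2013502945575960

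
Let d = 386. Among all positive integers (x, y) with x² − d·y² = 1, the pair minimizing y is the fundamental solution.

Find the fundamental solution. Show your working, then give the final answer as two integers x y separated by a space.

√386 = [19; 1,1,1,4,1,18,1,4,1,1,1,38, …], period ℓ=12 (even) → k=11
k=0  a_k=19  p_k/q_k = 19/1
…
k=2  a_k=1  p_k/q_k = 39/2
k=3  a_k=1  p_k/q_k = 59/3
k=4  a_k=4  p_k/q_k = 275/14
…
k=7  a_k=1  p_k/q_k = 6621/337
k=8  a_k=4  p_k/q_k = 32771/1668
…
k=10  a_k=1  p_k/q_k = 72163/3673
k=11  a_k=1  p_k/q_k = 111555/5678
fundamental: x₁=111555, y₁=5678  (since 12444518025 − 386·32239684 = 1)

111555 5678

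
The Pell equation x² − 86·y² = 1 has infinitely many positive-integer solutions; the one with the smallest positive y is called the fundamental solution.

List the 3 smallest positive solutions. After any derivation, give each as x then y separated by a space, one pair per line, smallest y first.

[9; 3,1,1,1,8,1,1,1,3,18] for √86; ℓ=10 ⇒ convergent index 9
k=0  a_k=9  p_k/q_k = 9/1
…
k=2  a_k=1  p_k/q_k = 37/4
…
k=4  a_k=1  p_k/q_k = 102/11
k=5  a_k=8  p_k/q_k = 881/95
k=6  a_k=1  p_k/q_k = 983/106
k=7  a_k=1  p_k/q_k = 1864/201
k=8  a_k=1  p_k/q_k = 2847/307
k=9  a_k=3  p_k/q_k = 10405/1122
(x₁, y₁) = (10405, 1122);  10405² − 86·1122² = 1 ✓
n=2: (10405,1122)∘(10405,1122) = (10405·10405+86·1122·1122, 10405·1122+1122·10405) = (216528049,23348820)
n=3: (216528049,23348820)∘(10405,1122) = (10405·216528049+86·1122·23348820, 10405·23348820+1122·216528049) = (4505948689285,485888943078)

10405 1122
216528049 23348820
4505948689285 485888943078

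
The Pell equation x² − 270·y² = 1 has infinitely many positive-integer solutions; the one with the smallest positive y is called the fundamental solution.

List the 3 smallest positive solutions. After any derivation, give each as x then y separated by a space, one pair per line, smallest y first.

5291 322
55989361 3407404
592479412811 36057148806

[16; 2,3,6,3,2,32] for √270; ℓ=6 ⇒ convergent index 5
step 0: (16, 1)  from 16·(1,0) + (0,1)
step 1: (33, 2)  from 2·(16,1) + (1,0)
step 2: (115, 7)  from 3·(33,2) + (16,1)
…
step 4: (2284, 139)  from 3·(723,44) + (115,7)
step 5: (5291, 322)  from 2·(2284,139) + (723,44)
fundamental: x₁=5291, y₁=322  (since 27994681 − 270·103684 = 1)
(x_2, y_2) = (5291·5291 + 270·322·322, 5291·322 + 322·5291) = (55989361, 3407404)
(x_3, y_3) = (5291·55989361 + 270·322·3407404, 5291·3407404 + 322·55989361) = (592479412811, 36057148806)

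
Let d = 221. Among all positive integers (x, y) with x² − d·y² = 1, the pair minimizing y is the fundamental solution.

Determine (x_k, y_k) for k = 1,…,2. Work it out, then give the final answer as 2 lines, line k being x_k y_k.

1665 112
5544449 372960

d=221: √d = [14; 1,6,2,6,1,28] (ℓ=6, even), read p_5/q_5
i=0: a=14 ⇒ p=14, q=1
i=1: a=1 ⇒ p=15, q=1
i=2: a=6 ⇒ p=104, q=7
…
i=4: a=6 ⇒ p=1442, q=97
i=5: a=1 ⇒ p=1665, q=112
fundamental: x₁=1665, y₁=112  (since 2772225 − 221·12544 = 1)
k=2:  x_2 = 1665·1665+221·112·112 = 5544449,  y_2 = 1665·112+112·1665 = 372960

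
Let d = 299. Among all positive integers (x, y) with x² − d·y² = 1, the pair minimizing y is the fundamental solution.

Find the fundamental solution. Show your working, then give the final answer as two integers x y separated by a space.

√299 → a₀=17, period (3,2,3,34); ℓ=4 even so k=3
step 0: (17, 1)  from 17·(1,0) + (0,1)
…
step 2: (121, 7)  from 2·(52,3) + (17,1)
step 3: (415, 24)  from 3·(121,7) + (52,3)
fundamental: x₁=415, y₁=24  (since 172225 − 299·576 = 1)

415 24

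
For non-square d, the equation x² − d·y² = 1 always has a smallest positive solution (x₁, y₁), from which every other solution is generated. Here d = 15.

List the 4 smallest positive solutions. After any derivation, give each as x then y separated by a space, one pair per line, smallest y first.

4 1
31 8
244 63
1921 496

√15 = [3; 1,6, …], period ℓ=2 (even) → k=1
i=0: a=3 ⇒ p=3, q=1
i=1: a=1 ⇒ p=4, q=1
(x₁, y₁) = (4, 1);  4² − 15·1² = 1 ✓
(x_2, y_2) = (4·4 + 15·1·1, 4·1 + 1·4) = (31, 8)
(x_3, y_3) = (4·31 + 15·1·8, 4·8 + 1·31) = (244, 63)
(x_4, y_4) = (4·244 + 15·1·63, 4·63 + 1·244) = (1921, 496)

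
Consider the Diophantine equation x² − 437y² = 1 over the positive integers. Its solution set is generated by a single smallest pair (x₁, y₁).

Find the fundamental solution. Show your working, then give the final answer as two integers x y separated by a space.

[20; 1,9,2,9,1,40] for √437; ℓ=6 ⇒ convergent index 5
k=0  a_k=20  p_k/q_k = 20/1
…
k=2  a_k=9  p_k/q_k = 209/10
…
k=4  a_k=9  p_k/q_k = 4160/199
k=5  a_k=1  p_k/q_k = 4599/220
fundamental: x₁=4599, y₁=220  (since 21150801 − 437·48400 = 1)

4599 220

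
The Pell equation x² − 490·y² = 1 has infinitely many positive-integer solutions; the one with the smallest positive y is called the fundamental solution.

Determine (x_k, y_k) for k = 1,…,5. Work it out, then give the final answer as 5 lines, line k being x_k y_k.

1039681 46968
2161873163521 97663474416
4495316905044313921 203077717488555624
9347391150304592810234881 422272088792340335957472
19436609957075163398170578312001 878056535095215307939712337240

[22; 7,2,1,4,4,4,1,2,7,44] for √490; ℓ=10 ⇒ convergent index 9
k=0  a_k=22  p_k/q_k = 22/1
k=1  a_k=7  p_k/q_k = 155/7
k=2  a_k=2  p_k/q_k = 332/15
k=3  a_k=1  p_k/q_k = 487/22
k=4  a_k=4  p_k/q_k = 2280/103
…
k=6  a_k=4  p_k/q_k = 40708/1839
k=7  a_k=1  p_k/q_k = 50315/2273
k=8  a_k=2  p_k/q_k = 141338/6385
k=9  a_k=7  p_k/q_k = 1039681/46968
(x₁, y₁) = (1039681, 46968);  1039681² − 490·46968² = 1 ✓
(1039681+46968√490)^2 = 2161873163521 + 97663474416√490
(1039681+46968√490)^3 = 4495316905044313921 + 203077717488555624√490
(1039681+46968√490)^4 = 9347391150304592810234881 + 422272088792340335957472√490
(1039681+46968√490)^5 = 19436609957075163398170578312001 + 878056535095215307939712337240√490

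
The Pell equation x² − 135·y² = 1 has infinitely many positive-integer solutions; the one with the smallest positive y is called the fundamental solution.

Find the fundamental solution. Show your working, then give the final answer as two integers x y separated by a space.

√135 = [11; 1,1,1,1,1,1,1,22, …], period ℓ=8 (even) → k=7
step 0: (11, 1)  from 11·(1,0) + (0,1)
step 1: (12, 1)  from 1·(11,1) + (1,0)
…
step 4: (58, 5)  from 1·(35,3) + (23,2)
…
step 6: (151, 13)  from 1·(93,8) + (58,5)
step 7: (244, 21)  from 1·(151,13) + (93,8)
→ (244, 21).  Check: 244²=59536, 135·21²=59535, difference 1.

244 21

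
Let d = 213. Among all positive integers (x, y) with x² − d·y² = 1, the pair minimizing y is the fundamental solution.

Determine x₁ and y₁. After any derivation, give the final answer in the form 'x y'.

d=213: √d = [14; 1,1,2,6,1,8,1,6,2,1,1,28] (ℓ=12, even), read p_11/q_11
step 0: (14, 1)  from 14·(1,0) + (0,1)
step 1: (15, 1)  from 1·(14,1) + (1,0)
step 2: (29, 2)  from 1·(15,1) + (14,1)
step 3: (73, 5)  from 2·(29,2) + (15,1)
…
step 5: (540, 37)  from 1·(467,32) + (73,5)
…
step 7: (5327, 365)  from 1·(4787,328) + (540,37)
…
step 10: (115574, 7919)  from 1·(78825,5401) + (36749,2518)
step 11: (194399, 13320)  from 1·(115574,7919) + (78825,5401)
fundamental: x₁=194399, y₁=13320  (since 37790971201 − 213·177422400 = 1)

194399 13320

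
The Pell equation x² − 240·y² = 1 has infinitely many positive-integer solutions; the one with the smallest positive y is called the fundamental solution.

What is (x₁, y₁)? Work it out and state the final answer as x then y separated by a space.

31 2

√240 → a₀=15, period (2,30); ℓ=2 even so k=1
k=0  a_k=15  p_k/q_k = 15/1
k=1  a_k=2  p_k/q_k = 31/2
(x₁, y₁) = (31, 2);  31² − 240·2² = 1 ✓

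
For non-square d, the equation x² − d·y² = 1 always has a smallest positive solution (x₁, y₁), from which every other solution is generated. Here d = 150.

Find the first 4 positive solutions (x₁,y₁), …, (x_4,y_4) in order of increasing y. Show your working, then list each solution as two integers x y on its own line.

49 4
4801 392
470449 38412
46099201 3763984

d=150: √d = [12; 4,24] (ℓ=2, even), read p_1/q_1
k=0  a_k=12  p_k/q_k = 12/1
k=1  a_k=4  p_k/q_k = 49/4
(x₁, y₁) = (49, 4);  49² − 150·4² = 1 ✓
(x_2, y_2) = (49·49 + 150·4·4, 49·4 + 4·49) = (4801, 392)
(x_3, y_3) = (49·4801 + 150·4·392, 49·392 + 4·4801) = (470449, 38412)
(x_4, y_4) = (49·470449 + 150·4·38412, 49·38412 + 4·470449) = (46099201, 3763984)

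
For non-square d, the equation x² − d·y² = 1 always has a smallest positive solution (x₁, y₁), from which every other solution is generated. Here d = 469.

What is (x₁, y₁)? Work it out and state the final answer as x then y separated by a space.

137215 6336

√469 → a₀=21, period (1,1,1,10,6,10,1,1,1,42); ℓ=10 even so k=9
a_0=21:  p_0=21·1+0=21,  q_0=21·0+1=1
a_1=1:  p_1=1·21+1=22,  q_1=1·1+0=1
a_2=1:  p_2=1·22+21=43,  q_2=1·1+1=2
…
a_4=10:  p_4=10·65+43=693,  q_4=10·3+2=32
…
a_8=1:  p_8=1·47146+42923=90069,  q_8=1·2177+1982=4159
a_9=1:  p_9=1·90069+47146=137215,  q_9=1·4159+2177=6336
fundamental: x₁=137215, y₁=6336  (since 18827956225 − 469·40144896 = 1)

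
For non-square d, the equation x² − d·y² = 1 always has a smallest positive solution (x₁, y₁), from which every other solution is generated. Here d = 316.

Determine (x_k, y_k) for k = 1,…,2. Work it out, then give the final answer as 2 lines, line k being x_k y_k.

12799 720
327628801 18430560

√316 → a₀=17, period (1,3,2,8,2,3,1,34); ℓ=8 even so k=7
i=0: a=17 ⇒ p=17, q=1
i=1: a=1 ⇒ p=18, q=1
…
i=3: a=2 ⇒ p=160, q=9
i=4: a=8 ⇒ p=1351, q=76
i=5: a=2 ⇒ p=2862, q=161
i=6: a=3 ⇒ p=9937, q=559
i=7: a=1 ⇒ p=12799, q=720
→ (12799, 720).  Check: 12799²=163814401, 316·720²=163814400, difference 1.
(12799+720√316)^2 = 327628801 + 18430560√316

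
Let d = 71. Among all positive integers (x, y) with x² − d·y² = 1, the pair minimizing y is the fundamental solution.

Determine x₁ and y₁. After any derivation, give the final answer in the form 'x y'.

[8; 2,2,1,7,1,2,2,16] for √71; ℓ=8 ⇒ convergent index 7
i=0: a=8 ⇒ p=8, q=1
…
i=2: a=2 ⇒ p=42, q=5
i=3: a=1 ⇒ p=59, q=7
i=4: a=7 ⇒ p=455, q=54
…
i=6: a=2 ⇒ p=1483, q=176
i=7: a=2 ⇒ p=3480, q=413
(x₁, y₁) = (3480, 413);  3480² − 71·413² = 1 ✓

3480 413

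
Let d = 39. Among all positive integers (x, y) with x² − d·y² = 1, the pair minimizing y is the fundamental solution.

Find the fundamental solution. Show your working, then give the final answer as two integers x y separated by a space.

25 4

d=39: √d = [6; 4,12] (ℓ=2, even), read p_1/q_1
a_0=6:  p_0=6·1+0=6,  q_0=6·0+1=1
a_1=4:  p_1=4·6+1=25,  q_1=4·1+0=4
(x₁, y₁) = (25, 4);  25² − 39·4² = 1 ✓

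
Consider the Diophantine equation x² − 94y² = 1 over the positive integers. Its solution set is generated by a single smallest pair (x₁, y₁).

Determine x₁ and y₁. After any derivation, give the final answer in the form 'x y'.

[9; 1,2,3,1,1,…,2,1,18] for √94; ℓ=16 ⇒ convergent index 15
step 0: (9, 1)  from 9·(1,0) + (0,1)
step 1: (10, 1)  from 1·(9,1) + (1,0)
step 2: (29, 3)  from 2·(10,1) + (9,1)
step 3: (97, 10)  from 3·(29,3) + (10,1)
step 4: (126, 13)  from 1·(97,10) + (29,3)
step 5: (223, 23)  from 1·(126,13) + (97,10)
step 6: (1241, 128)  from 5·(223,23) + (126,13)
…
step 8: (12953, 1336)  from 8·(1464,151) + (1241,128)
step 9: (14417, 1487)  from 1·(12953,1336) + (1464,151)
step 10: (85038, 8771)  from 5·(14417,1487) + (12953,1336)
step 11: (99455, 10258)  from 1·(85038,8771) + (14417,1487)
step 12: (184493, 19029)  from 1·(99455,10258) + (85038,8771)
step 13: (652934, 67345)  from 3·(184493,19029) + (99455,10258)
step 14: (1490361, 153719)  from 2·(652934,67345) + (184493,19029)
step 15: (2143295, 221064)  from 1·(1490361,153719) + (652934,67345)
→ (2143295, 221064).  Check: 2143295²=4593713457025, 94·221064²=4593713457024, difference 1.

2143295 221064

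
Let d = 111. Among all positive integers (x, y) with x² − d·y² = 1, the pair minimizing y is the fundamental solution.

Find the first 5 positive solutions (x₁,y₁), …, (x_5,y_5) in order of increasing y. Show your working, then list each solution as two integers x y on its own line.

√111 → a₀=10, period (1,1,6,1,1,20); ℓ=6 even so k=5
k=0  a_k=10  p_k/q_k = 10/1
…
k=4  a_k=1  p_k/q_k = 158/15
k=5  a_k=1  p_k/q_k = 295/28
(x₁, y₁) = (295, 28);  295² − 111·28² = 1 ✓
n=2: (295,28)∘(295,28) = (295·295+111·28·28, 295·28+28·295) = (174049,16520)
n=3: (174049,16520)∘(295,28) = (295·174049+111·28·16520, 295·16520+28·174049) = (102688615,9746772)
n=4: (102688615,9746772)∘(295,28) = (295·102688615+111·28·9746772, 295·9746772+28·102688615) = (60586108801,5750578960)
n=5: (60586108801,5750578960)∘(295,28) = (295·60586108801+111·28·5750578960, 295·5750578960+28·60586108801) = (35745701503975,3392831839628)

295 28
174049 16520
102688615 9746772
60586108801 5750578960
35745701503975 3392831839628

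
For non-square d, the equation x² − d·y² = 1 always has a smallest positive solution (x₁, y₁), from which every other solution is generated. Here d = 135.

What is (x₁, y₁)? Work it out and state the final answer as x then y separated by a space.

√135 = [11; 1,1,1,1,1,1,1,22, …], period ℓ=8 (even) → k=7
i=0: a=11 ⇒ p=11, q=1
…
i=2: a=1 ⇒ p=23, q=2
…
i=5: a=1 ⇒ p=93, q=8
i=6: a=1 ⇒ p=151, q=13
i=7: a=1 ⇒ p=244, q=21
fundamental: x₁=244, y₁=21  (since 59536 − 135·441 = 1)

244 21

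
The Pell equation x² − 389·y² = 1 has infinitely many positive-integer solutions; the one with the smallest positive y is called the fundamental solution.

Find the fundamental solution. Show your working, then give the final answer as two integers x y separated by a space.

d=389: √d = [19; 1,2,1,1,1,1,2,1,38] (ℓ=9, odd), read p_17/q_17
step 0: (19, 1)  from 19·(1,0) + (0,1)
step 1: (20, 1)  from 1·(19,1) + (1,0)
step 2: (59, 3)  from 2·(20,1) + (19,1)
step 3: (79, 4)  from 1·(59,3) + (20,1)
step 4: (138, 7)  from 1·(79,4) + (59,3)
step 5: (217, 11)  from 1·(138,7) + (79,4)
…
step 7: (927, 47)  from 2·(355,18) + (217,11)
step 8: (1282, 65)  from 1·(927,47) + (355,18)
…
step 12: (202418, 10263)  from 1·(151493,7681) + (50925,2582)
…
step 14: (556329, 28207)  from 1·(353911,17944) + (202418,10263)
step 15: (910240, 46151)  from 1·(556329,28207) + (353911,17944)
step 16: (2376809, 120509)  from 2·(910240,46151) + (556329,28207)
step 17: (3287049, 166660)  from 1·(2376809,120509) + (910240,46151)
(x₁, y₁) = (3287049, 166660);  3287049² − 389·166660² = 1 ✓

3287049 166660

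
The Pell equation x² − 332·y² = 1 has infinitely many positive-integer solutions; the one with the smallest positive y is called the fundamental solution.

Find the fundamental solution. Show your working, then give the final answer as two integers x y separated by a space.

13447 738

√332 = [18; 4,1,1,8,1,1,4,36, …], period ℓ=8 (even) → k=7
a_0=18:  p_0=18·1+0=18,  q_0=18·0+1=1
a_1=4:  p_1=4·18+1=73,  q_1=4·1+0=4
a_2=1:  p_2=1·73+18=91,  q_2=1·4+1=5
a_3=1:  p_3=1·91+73=164,  q_3=1·5+4=9
…
a_5=1:  p_5=1·1403+164=1567,  q_5=1·77+9=86
a_6=1:  p_6=1·1567+1403=2970,  q_6=1·86+77=163
a_7=4:  p_7=4·2970+1567=13447,  q_7=4·163+86=738
→ (13447, 738).  Check: 13447²=180821809, 332·738²=180821808, difference 1.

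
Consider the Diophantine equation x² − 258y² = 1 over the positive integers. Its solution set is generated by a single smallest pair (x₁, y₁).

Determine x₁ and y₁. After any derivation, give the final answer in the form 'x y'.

√258 = [16; 16,32, …], period ℓ=2 (even) → k=1
step 0: (16, 1)  from 16·(1,0) + (0,1)
step 1: (257, 16)  from 16·(16,1) + (1,0)
(x₁, y₁) = (257, 16);  257² − 258·16² = 1 ✓

257 16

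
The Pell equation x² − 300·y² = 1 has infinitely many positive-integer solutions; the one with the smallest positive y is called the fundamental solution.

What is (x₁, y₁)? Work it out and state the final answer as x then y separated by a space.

1351 78

[17; 3,8,3,34] for √300; ℓ=4 ⇒ convergent index 3
i=0: a=17 ⇒ p=17, q=1
i=1: a=3 ⇒ p=52, q=3
i=2: a=8 ⇒ p=433, q=25
i=3: a=3 ⇒ p=1351, q=78
fundamental: x₁=1351, y₁=78  (since 1825201 − 300·6084 = 1)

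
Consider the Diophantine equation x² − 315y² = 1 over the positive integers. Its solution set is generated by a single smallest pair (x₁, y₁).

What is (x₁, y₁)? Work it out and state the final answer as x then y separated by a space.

√315 = [17; 1,2,1,34, …], period ℓ=4 (even) → k=3
k=0  a_k=17  p_k/q_k = 17/1
…
k=2  a_k=2  p_k/q_k = 53/3
k=3  a_k=1  p_k/q_k = 71/4
→ (71, 4).  Check: 71²=5041, 315·4²=5040, difference 1.

71 4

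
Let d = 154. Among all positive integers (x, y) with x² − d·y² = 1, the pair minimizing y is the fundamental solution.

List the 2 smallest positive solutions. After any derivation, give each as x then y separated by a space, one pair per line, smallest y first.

√154 → a₀=12, period (2,2,3,1,2,1,3,2,2,24); ℓ=10 even so k=9
step 0: (12, 1)  from 12·(1,0) + (0,1)
step 1: (25, 2)  from 2·(12,1) + (1,0)
…
step 4: (273, 22)  from 1·(211,17) + (62,5)
step 5: (757, 61)  from 2·(273,22) + (211,17)
step 6: (1030, 83)  from 1·(757,61) + (273,22)
step 7: (3847, 310)  from 3·(1030,83) + (757,61)
step 8: (8724, 703)  from 2·(3847,310) + (1030,83)
step 9: (21295, 1716)  from 2·(8724,703) + (3847,310)
→ (21295, 1716).  Check: 21295²=453477025, 154·1716²=453477024, difference 1.
k=2:  x_2 = 21295·21295+154·1716·1716 = 906954049,  y_2 = 21295·1716+1716·21295 = 73084440

21295 1716
906954049 73084440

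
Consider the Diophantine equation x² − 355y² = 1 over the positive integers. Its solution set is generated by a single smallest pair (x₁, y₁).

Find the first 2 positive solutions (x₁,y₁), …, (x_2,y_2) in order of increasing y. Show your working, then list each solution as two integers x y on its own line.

√355 = [18; 1,5,3,3,1,6,1,3,3,5,1,36, …], period ℓ=12 (even) → k=11
step 0: (18, 1)  from 18·(1,0) + (0,1)
…
step 2: (113, 6)  from 5·(19,1) + (18,1)
step 3: (358, 19)  from 3·(113,6) + (19,1)
step 4: (1187, 63)  from 3·(358,19) + (113,6)
step 5: (1545, 82)  from 1·(1187,63) + (358,19)
…
step 8: (46463, 2466)  from 3·(12002,637) + (10457,555)
step 9: (151391, 8035)  from 3·(46463,2466) + (12002,637)
step 10: (803418, 42641)  from 5·(151391,8035) + (46463,2466)
step 11: (954809, 50676)  from 1·(803418,42641) + (151391,8035)
fundamental: x₁=954809, y₁=50676  (since 911660226481 − 355·2568056976 = 1)
n=2: (954809,50676)∘(954809,50676) = (954809·954809+355·50676·50676, 954809·50676+50676·954809) = (1823320452961,96771801768)

954809 50676
1823320452961 96771801768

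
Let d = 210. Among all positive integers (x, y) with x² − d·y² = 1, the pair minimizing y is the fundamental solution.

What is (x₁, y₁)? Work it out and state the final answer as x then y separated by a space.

29 2

√210 = [14; 2,28, …], period ℓ=2 (even) → k=1
a_0=14:  p_0=14·1+0=14,  q_0=14·0+1=1
a_1=2:  p_1=2·14+1=29,  q_1=2·1+0=2
(x₁, y₁) = (29, 2);  29² − 210·2² = 1 ✓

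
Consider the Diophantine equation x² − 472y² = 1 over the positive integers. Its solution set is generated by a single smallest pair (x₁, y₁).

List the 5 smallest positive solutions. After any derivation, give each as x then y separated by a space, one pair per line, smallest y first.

√472 = [21; 1,2,1,1,1,…,2,1,42, …], period ℓ=14 (even) → k=13
i=0: a=21 ⇒ p=21, q=1
i=1: a=1 ⇒ p=22, q=1
i=2: a=2 ⇒ p=65, q=3
…
i=6: a=4 ⇒ p=1108, q=51
…
i=9: a=1 ⇒ p=30003, q=1381
…
i=11: a=1 ⇒ p=84230, q=3877
i=12: a=2 ⇒ p=222687, q=10250
i=13: a=1 ⇒ p=306917, q=14127
fundamental: x₁=306917, y₁=14127  (since 94198044889 − 472·199572129 = 1)
(x_2, y_2) = (306917·306917 + 472·14127·14127, 306917·14127 + 14127·306917) = (188396089777, 8671632918)
(x_3, y_3) = (306917·188396089777 + 472·14127·8671632918, 306917·8671632918 + 14127·188396089777) = (115643925371868101, 5322943120573485)
(x_4, y_4) = (306917·115643925371868101 + 472·14127·5322943120573485, 306917·5322943120573485 + 14127·115643925371868101) = (70986173286526887819457, 3267403467465432958572)
(x_5, y_5) = (306917·70986173286526887819457 + 472·14127·3267403467465432958572, 306917·3267403467465432958572 + 14127·70986173286526887819457) = (43573726693046301732396700037, 2005643340042853631571511563)

306917 14127
188396089777 8671632918
115643925371868101 5322943120573485
70986173286526887819457 3267403467465432958572
43573726693046301732396700037 2005643340042853631571511563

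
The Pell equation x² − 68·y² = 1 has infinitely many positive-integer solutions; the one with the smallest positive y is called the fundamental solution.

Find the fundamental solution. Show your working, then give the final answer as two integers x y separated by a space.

√68 → a₀=8, period (4,16); ℓ=2 even so k=1
a_0=8:  p_0=8·1+0=8,  q_0=8·0+1=1
a_1=4:  p_1=4·8+1=33,  q_1=4·1+0=4
→ (33, 4).  Check: 33²=1089, 68·4²=1088, difference 1.

33 4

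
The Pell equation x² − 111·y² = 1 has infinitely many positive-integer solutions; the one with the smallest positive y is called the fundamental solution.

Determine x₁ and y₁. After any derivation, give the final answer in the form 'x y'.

[10; 1,1,6,1,1,20] for √111; ℓ=6 ⇒ convergent index 5
step 0: (10, 1)  from 10·(1,0) + (0,1)
…
step 3: (137, 13)  from 6·(21,2) + (11,1)
step 4: (158, 15)  from 1·(137,13) + (21,2)
step 5: (295, 28)  from 1·(158,15) + (137,13)
fundamental: x₁=295, y₁=28  (since 87025 − 111·784 = 1)

295 28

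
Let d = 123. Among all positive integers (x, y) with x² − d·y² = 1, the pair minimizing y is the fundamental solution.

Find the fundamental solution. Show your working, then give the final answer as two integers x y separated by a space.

122 11

[11; 11,22] for √123; ℓ=2 ⇒ convergent index 1
i=0: a=11 ⇒ p=11, q=1
i=1: a=11 ⇒ p=122, q=11
(x₁, y₁) = (122, 11);  122² − 123·11² = 1 ✓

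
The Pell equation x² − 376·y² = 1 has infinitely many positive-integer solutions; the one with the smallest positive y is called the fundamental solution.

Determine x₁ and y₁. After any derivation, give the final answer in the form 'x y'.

2143295 110532

√376 → a₀=19, period (2,1,1,3,1,…,1,2,38); ℓ=16 even so k=15
i=0: a=19 ⇒ p=19, q=1
i=1: a=2 ⇒ p=39, q=2
…
i=6: a=2 ⇒ p=1241, q=64
…
i=8: a=4 ⇒ p=12953, q=668
i=9: a=2 ⇒ p=28834, q=1487
i=10: a=2 ⇒ p=70621, q=3642
…
i=12: a=3 ⇒ p=368986, q=19029
i=13: a=1 ⇒ p=468441, q=24158
i=14: a=1 ⇒ p=837427, q=43187
i=15: a=2 ⇒ p=2143295, q=110532
(x₁, y₁) = (2143295, 110532);  2143295² − 376·110532² = 1 ✓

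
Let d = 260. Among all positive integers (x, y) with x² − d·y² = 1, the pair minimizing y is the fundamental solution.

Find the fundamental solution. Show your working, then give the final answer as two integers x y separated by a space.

129 8

[16; 8,32] for √260; ℓ=2 ⇒ convergent index 1
a_0=16:  p_0=16·1+0=16,  q_0=16·0+1=1
a_1=8:  p_1=8·16+1=129,  q_1=8·1+0=8
(x₁, y₁) = (129, 8);  129² − 260·8² = 1 ✓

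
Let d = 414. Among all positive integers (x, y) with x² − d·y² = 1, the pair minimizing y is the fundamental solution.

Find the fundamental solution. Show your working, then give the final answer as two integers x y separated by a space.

24335 1196

√414 = [20; 2,1,7,2,7,1,2,40, …], period ℓ=8 (even) → k=7
a_0=20:  p_0=20·1+0=20,  q_0=20·0+1=1
…
a_2=1:  p_2=1·41+20=61,  q_2=1·2+1=3
a_3=7:  p_3=7·61+41=468,  q_3=7·3+2=23
…
a_6=1:  p_6=1·7447+997=8444,  q_6=1·366+49=415
a_7=2:  p_7=2·8444+7447=24335,  q_7=2·415+366=1196
→ (24335, 1196).  Check: 24335²=592192225, 414·1196²=592192224, difference 1.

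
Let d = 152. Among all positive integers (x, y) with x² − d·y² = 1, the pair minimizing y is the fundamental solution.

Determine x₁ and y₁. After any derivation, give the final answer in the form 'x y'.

37 3

[12; 3,24] for √152; ℓ=2 ⇒ convergent index 1
i=0: a=12 ⇒ p=12, q=1
i=1: a=3 ⇒ p=37, q=3
fundamental: x₁=37, y₁=3  (since 1369 − 152·9 = 1)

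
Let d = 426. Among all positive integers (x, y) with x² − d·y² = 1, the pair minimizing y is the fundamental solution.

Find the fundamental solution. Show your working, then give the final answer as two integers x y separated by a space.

88751 4300

√426 → a₀=20, period (1,1,1,3,2,6,2,3,1,1,1,40); ℓ=12 even so k=11
a_0=20:  p_0=20·1+0=20,  q_0=20·0+1=1
a_1=1:  p_1=1·20+1=21,  q_1=1·1+0=1
a_2=1:  p_2=1·21+20=41,  q_2=1·1+1=2
…
a_4=3:  p_4=3·62+41=227,  q_4=3·3+2=11
…
a_8=3:  p_8=3·7162+3323=24809,  q_8=3·347+161=1202
a_9=1:  p_9=1·24809+7162=31971,  q_9=1·1202+347=1549
a_10=1:  p_10=1·31971+24809=56780,  q_10=1·1549+1202=2751
a_11=1:  p_11=1·56780+31971=88751,  q_11=1·2751+1549=4300
fundamental: x₁=88751, y₁=4300  (since 7876740001 − 426·18490000 = 1)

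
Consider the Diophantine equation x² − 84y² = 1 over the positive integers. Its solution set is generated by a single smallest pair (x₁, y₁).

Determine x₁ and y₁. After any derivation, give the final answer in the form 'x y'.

√84 = [9; 6,18, …], period ℓ=2 (even) → k=1
step 0: (9, 1)  from 9·(1,0) + (0,1)
step 1: (55, 6)  from 6·(9,1) + (1,0)
→ (55, 6).  Check: 55²=3025, 84·6²=3024, difference 1.

55 6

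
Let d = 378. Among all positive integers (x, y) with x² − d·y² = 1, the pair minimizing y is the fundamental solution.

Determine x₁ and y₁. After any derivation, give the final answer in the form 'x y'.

√378 = [19; 2,3,1,4,1,3,2,38, …], period ℓ=8 (even) → k=7
i=0: a=19 ⇒ p=19, q=1
i=1: a=2 ⇒ p=39, q=2
i=2: a=3 ⇒ p=136, q=7
i=3: a=1 ⇒ p=175, q=9
…
i=5: a=1 ⇒ p=1011, q=52
i=6: a=3 ⇒ p=3869, q=199
i=7: a=2 ⇒ p=8749, q=450
(x₁, y₁) = (8749, 450);  8749² − 378·450² = 1 ✓

8749 450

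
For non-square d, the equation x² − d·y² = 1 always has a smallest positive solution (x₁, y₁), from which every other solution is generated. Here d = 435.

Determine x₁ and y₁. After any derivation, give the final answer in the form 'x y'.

[20; 1,5,1,40] for √435; ℓ=4 ⇒ convergent index 3
step 0: (20, 1)  from 20·(1,0) + (0,1)
…
step 2: (125, 6)  from 5·(21,1) + (20,1)
step 3: (146, 7)  from 1·(125,6) + (21,1)
→ (146, 7).  Check: 146²=21316, 435·7²=21315, difference 1.

146 7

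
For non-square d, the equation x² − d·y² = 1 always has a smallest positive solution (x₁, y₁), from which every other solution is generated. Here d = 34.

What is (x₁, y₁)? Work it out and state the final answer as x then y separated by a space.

√34 = [5; 1,4,1,10, …], period ℓ=4 (even) → k=3
step 0: (5, 1)  from 5·(1,0) + (0,1)
…
step 2: (29, 5)  from 4·(6,1) + (5,1)
step 3: (35, 6)  from 1·(29,5) + (6,1)
fundamental: x₁=35, y₁=6  (since 1225 − 34·36 = 1)

35 6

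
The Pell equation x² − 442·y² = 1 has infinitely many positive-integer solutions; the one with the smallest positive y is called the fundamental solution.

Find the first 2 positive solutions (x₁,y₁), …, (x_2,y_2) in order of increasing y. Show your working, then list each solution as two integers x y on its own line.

√442 → a₀=21, period (42); ℓ=1 odd so k=1
i=0: a=21 ⇒ p=21, q=1
i=1: a=42 ⇒ p=883, q=42
fundamental: x₁=883, y₁=42  (since 779689 − 442·1764 = 1)
k=2:  x_2 = 883·883+442·42·42 = 1559377,  y_2 = 883·42+42·883 = 74172

883 42
1559377 74172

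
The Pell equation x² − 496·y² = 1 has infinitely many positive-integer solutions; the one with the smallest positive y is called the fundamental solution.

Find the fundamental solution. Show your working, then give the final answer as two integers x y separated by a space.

√496 → a₀=22, period (3,1,2,4,1,…,1,3,44); ℓ=16 even so k=15
step 0: (22, 1)  from 22·(1,0) + (0,1)
step 1: (67, 3)  from 3·(22,1) + (1,0)
step 2: (89, 4)  from 1·(67,3) + (22,1)
step 3: (245, 11)  from 2·(89,4) + (67,3)
step 4: (1069, 48)  from 4·(245,11) + (89,4)
…
step 6: (2383, 107)  from 1·(1314,59) + (1069,48)
step 7: (6080, 273)  from 2·(2383,107) + (1314,59)
step 8: (14543, 653)  from 2·(6080,273) + (2383,107)
step 9: (35166, 1579)  from 2·(14543,653) + (6080,273)
step 10: (49709, 2232)  from 1·(35166,1579) + (14543,653)
step 11: (84875, 3811)  from 1·(49709,2232) + (35166,1579)
step 12: (389209, 17476)  from 4·(84875,3811) + (49709,2232)
step 13: (863293, 38763)  from 2·(389209,17476) + (84875,3811)
step 14: (1252502, 56239)  from 1·(863293,38763) + (389209,17476)
step 15: (4620799, 207480)  from 3·(1252502,56239) + (863293,38763)
→ (4620799, 207480).  Check: 4620799²=21351783398401, 496·207480²=21351783398400, difference 1.

4620799 207480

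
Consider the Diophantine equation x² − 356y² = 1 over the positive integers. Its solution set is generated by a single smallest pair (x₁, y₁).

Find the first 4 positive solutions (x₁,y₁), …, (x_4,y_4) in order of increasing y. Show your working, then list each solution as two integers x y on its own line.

500001 26500
500002000001 26500053000
500003000004500001 26500106000079500
500004000010000008000001 26500159000265000106000

[18; 1,6,1,1,2,…,6,1,36] for √356; ℓ=14 ⇒ convergent index 13
a_0=18:  p_0=18·1+0=18,  q_0=18·0+1=1
…
a_4=1:  p_4=1·151+132=283,  q_4=1·8+7=15
a_5=2:  p_5=2·283+151=717,  q_5=2·15+8=38
…
a_8=1:  p_8=1·8717+1000=9717,  q_8=1·462+53=515
…
a_12=6:  p_12=6·66019+37868=433982,  q_12=6·3499+2007=23001
a_13=1:  p_13=1·433982+66019=500001,  q_13=1·23001+3499=26500
→ (500001, 26500).  Check: 500001²=250001000001, 356·26500²=250001000000, difference 1.
n=2: (500001,26500)∘(500001,26500) = (500001·500001+356·26500·26500, 500001·26500+26500·500001) = (500002000001,26500053000)
n=3: (500002000001,26500053000)∘(500001,26500) = (500001·500002000001+356·26500·26500053000, 500001·26500053000+26500·500002000001) = (500003000004500001,26500106000079500)
n=4: (500003000004500001,26500106000079500)∘(500001,26500) = (500001·500003000004500001+356·26500·26500106000079500, 500001·26500106000079500+26500·500003000004500001) = (500004000010000008000001,26500159000265000106000)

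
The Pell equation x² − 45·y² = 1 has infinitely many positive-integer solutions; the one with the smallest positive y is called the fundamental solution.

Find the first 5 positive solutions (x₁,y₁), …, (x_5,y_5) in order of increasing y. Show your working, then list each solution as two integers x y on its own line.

√45 → a₀=6, period (1,2,2,2,1,12); ℓ=6 even so k=5
step 0: (6, 1)  from 6·(1,0) + (0,1)
step 1: (7, 1)  from 1·(6,1) + (1,0)
step 2: (20, 3)  from 2·(7,1) + (6,1)
step 3: (47, 7)  from 2·(20,3) + (7,1)
step 4: (114, 17)  from 2·(47,7) + (20,3)
step 5: (161, 24)  from 1·(114,17) + (47,7)
(x₁, y₁) = (161, 24);  161² − 45·24² = 1 ✓
(x_2, y_2) = (161·161 + 45·24·24, 161·24 + 24·161) = (51841, 7728)
(x_3, y_3) = (161·51841 + 45·24·7728, 161·7728 + 24·51841) = (16692641, 2488392)
(x_4, y_4) = (161·16692641 + 45·24·2488392, 161·2488392 + 24·16692641) = (5374978561, 801254496)
(x_5, y_5) = (161·5374978561 + 45·24·801254496, 161·801254496 + 24·5374978561) = (1730726404001, 258001459320)

161 24
51841 7728
16692641 2488392
5374978561 801254496
1730726404001 258001459320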